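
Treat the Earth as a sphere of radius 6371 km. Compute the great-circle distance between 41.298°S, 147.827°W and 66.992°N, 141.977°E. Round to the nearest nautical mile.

Δλ = 141.977 − -147.827 = 289.804°; wrapped into (−180°, 180°]: -70.196°.
Δφ = 66.992 − -41.298 = 108.290°.
a = sin²(Δφ/2) + cos φ₁ · cos φ₂ · sin²(Δλ/2) = 0.753993.
c = 2·atan2(√a, √(1−a)) = 2.10364 rad → d = 6371·c ≈ 13402.30 km ≈ 7236.66 nmi.

7237 nmi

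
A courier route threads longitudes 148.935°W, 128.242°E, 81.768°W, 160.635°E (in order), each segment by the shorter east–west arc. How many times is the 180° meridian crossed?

Leg 1: -148.935° → +128.242°, shortest Δλ = -82.823° (west) — crosses 180°.
Leg 2: +128.242° → -81.768°, shortest Δλ = 149.99° (east) — crosses 180°.
Leg 3: -81.768° → +160.635°, shortest Δλ = -117.597° (west) — crosses 180°.
Total crossings: 3.

3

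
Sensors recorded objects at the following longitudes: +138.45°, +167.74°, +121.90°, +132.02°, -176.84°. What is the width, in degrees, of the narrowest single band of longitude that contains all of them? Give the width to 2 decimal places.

Sort the longitudes: -176.84°, +121.90°, +132.02°, +138.45°, +167.74°.
Eastward gaps between consecutive values (wrapping around): 298.74°, 10.12°, 6.43°, 29.29°, 15.42°.
Largest gap = 298.74° ⇒ minimal covering band is its complement: 360° − 298.74° = 61.26°.
Band runs from +121.90° eastward to -176.84°, crossing the antimeridian.

61.26°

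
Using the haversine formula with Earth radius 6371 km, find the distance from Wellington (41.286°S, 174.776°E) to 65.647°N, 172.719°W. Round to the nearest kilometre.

Δλ = -172.719 − 174.776 = -347.495°; wrapped into (−180°, 180°]: 12.505°.
Δφ = 65.647 − -41.286 = 106.933°.
a = sin²(Δφ/2) + cos φ₁ · cos φ₂ · sin²(Δλ/2) = 0.649302.
c = 2·atan2(√a, √(1−a)) = 1.87403 rad → d = 6371·c ≈ 11939.42 km.

11939 km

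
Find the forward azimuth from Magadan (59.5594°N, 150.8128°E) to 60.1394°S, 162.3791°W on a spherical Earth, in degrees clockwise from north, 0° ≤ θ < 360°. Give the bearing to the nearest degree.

154°

Δλ = -162.3791 − 150.8128 = -313.1919°; wrapped into (−180°, 180°]: 46.8081°.
θ = atan2( sin Δλ · cos φ₂ , cos φ₁ · sin φ₂ − sin φ₁ · cos φ₂ · cos Δλ )
  = atan2(0.36300, -0.73319) = 153.660° → normalised to [0°, 360°): 153.660°.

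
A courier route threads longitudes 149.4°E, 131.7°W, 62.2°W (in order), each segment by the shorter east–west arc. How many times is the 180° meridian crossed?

1

Leg 1: +149.4° → -131.7°, shortest Δλ = 78.9° (east) — crosses 180°.
Leg 2: -131.7° → -62.2°, shortest Δλ = 69.5° (east) — does not cross 180°.
Total crossings: 1.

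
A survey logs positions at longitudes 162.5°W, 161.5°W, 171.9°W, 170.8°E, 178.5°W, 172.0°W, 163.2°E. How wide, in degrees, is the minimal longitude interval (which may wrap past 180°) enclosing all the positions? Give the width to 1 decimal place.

35.3°

Sort the longitudes: -178.5°, -172.0°, -171.9°, -162.5°, -161.5°, +163.2°, +170.8°.
Eastward gaps between consecutive values (wrapping around): 6.5°, 0.1°, 9.4°, 1.0°, 324.7°, 7.6°, 10.7°.
Largest gap = 324.7° ⇒ minimal covering band is its complement: 360° − 324.7° = 35.3°.
Band runs from +163.2° eastward to -161.5°, crossing the antimeridian.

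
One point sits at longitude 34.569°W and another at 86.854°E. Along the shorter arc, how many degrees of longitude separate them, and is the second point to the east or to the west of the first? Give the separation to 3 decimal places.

Raw difference: 86.854 − -34.569 = 121.423°.
Normalise into (−180°, 180°]: 121.423° stays 121.423°.
Positive ⇒ the second point lies to the east; separation 121.423°.

121.423° east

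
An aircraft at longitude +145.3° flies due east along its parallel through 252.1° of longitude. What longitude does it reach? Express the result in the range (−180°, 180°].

+37.4°

Start at +145.3°; shift +252.1° → +397.4°.
+397.4° lies outside (−180°, 180°]; subtract 360° → +37.4°.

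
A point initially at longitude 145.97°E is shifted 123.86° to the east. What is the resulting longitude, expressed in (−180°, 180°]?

90.17°W

Start at +145.97°; shift +123.86° → +269.83°.
+269.83° lies outside (−180°, 180°]; subtract 360° → -90.17°.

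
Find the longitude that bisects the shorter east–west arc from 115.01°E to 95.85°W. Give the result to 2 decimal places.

Signed shortest Δλ from +115.01° to -95.85° is +149.14°.
Midpoint longitude = +115.01° + (+149.14°)/2 = +115.01° + 74.57° = +189.58°.
Normalise into (−180°, 180°]: -170.42°.
(The naïve average (+115.01 + -95.85)/2 = 9.58° is on the wrong side of the globe.)

170.42°W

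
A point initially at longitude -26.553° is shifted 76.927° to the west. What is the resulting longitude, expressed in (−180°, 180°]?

Start at -26.553°; shift −76.927° → -103.480°.
-103.480° already lies in (−180°, 180°].

-103.480°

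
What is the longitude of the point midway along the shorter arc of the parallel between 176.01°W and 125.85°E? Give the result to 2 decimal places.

154.92°E

Signed shortest Δλ from -176.01° to +125.85° is -58.14°.
Midpoint longitude = -176.01° + (-58.14°)/2 = -176.01° − 29.07° = -205.08°.
Normalise into (−180°, 180°]: +154.92°.
(The naïve average (-176.01 + +125.85)/2 = -25.08° is on the wrong side of the globe.)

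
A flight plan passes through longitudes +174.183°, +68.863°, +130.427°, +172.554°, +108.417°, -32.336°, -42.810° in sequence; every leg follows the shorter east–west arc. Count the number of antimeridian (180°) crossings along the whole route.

0

Leg 1: +174.183° → +68.863°, shortest Δλ = -105.32° (west) — does not cross 180°.
Leg 2: +68.863° → +130.427°, shortest Δλ = 61.564° (east) — does not cross 180°.
Leg 3: +130.427° → +172.554°, shortest Δλ = 42.127° (east) — does not cross 180°.
Leg 4: +172.554° → +108.417°, shortest Δλ = -64.137° (west) — does not cross 180°.
Leg 5: +108.417° → -32.336°, shortest Δλ = -140.753° (west) — does not cross 180°.
Leg 6: -32.336° → -42.810°, shortest Δλ = -10.474° (west) — does not cross 180°.
Total crossings: 0.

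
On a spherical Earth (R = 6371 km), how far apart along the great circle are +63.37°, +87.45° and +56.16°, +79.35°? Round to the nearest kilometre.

920 km

Δλ = 79.35 − 87.45 = -8.10°.
Δφ = 56.16 − 63.37 = -7.21°.
a = sin²(Δφ/2) + cos φ₁ · cos φ₂ · sin²(Δλ/2) = 0.005199.
c = 2·atan2(√a, √(1−a)) = 0.14433 rad → d = 6371·c ≈ 919.52 km.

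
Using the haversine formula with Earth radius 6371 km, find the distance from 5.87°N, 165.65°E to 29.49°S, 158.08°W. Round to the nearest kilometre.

5518 km

Δλ = -158.08 − 165.65 = -323.73°; wrapped into (−180°, 180°]: 36.27°.
Δφ = -29.49 − 5.87 = -35.36°.
a = sin²(Δφ/2) + cos φ₁ · cos φ₂ · sin²(Δλ/2) = 0.176121.
c = 2·atan2(√a, √(1−a)) = 0.86616 rad → d = 6371·c ≈ 5518.30 km.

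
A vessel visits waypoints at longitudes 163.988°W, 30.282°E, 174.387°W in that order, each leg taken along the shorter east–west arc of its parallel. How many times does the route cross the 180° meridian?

Leg 1: -163.988° → +30.282°, shortest Δλ = -165.73° (west) — crosses 180°.
Leg 2: +30.282° → -174.387°, shortest Δλ = 155.331° (east) — crosses 180°.
Total crossings: 2.

2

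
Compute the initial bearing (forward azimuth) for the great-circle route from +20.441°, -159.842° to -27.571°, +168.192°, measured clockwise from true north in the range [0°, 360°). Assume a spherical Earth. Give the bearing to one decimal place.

214.0°

Δλ = 168.192 − -159.842 = 328.034°; wrapped into (−180°, 180°]: -31.966°.
θ = atan2( sin Δλ · cos φ₂ , cos φ₁ · sin φ₂ − sin φ₁ · cos φ₂ · cos Δλ )
  = atan2(-0.46929, -0.69634) = -146.022° → normalised to [0°, 360°): 213.978°.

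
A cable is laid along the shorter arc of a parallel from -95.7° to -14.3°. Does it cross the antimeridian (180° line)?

Signed shortest Δλ = ((-14.3 − -95.7 + 180) mod 360) − 180 = 81.4°.
Going east by 81.4° from -95.7° reaches -14.3° without touching 180°.

No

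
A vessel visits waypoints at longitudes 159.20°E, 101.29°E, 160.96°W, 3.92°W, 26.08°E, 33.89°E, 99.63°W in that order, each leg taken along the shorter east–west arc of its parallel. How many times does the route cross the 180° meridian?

Leg 1: +159.20° → +101.29°, shortest Δλ = -57.91° (west) — does not cross 180°.
Leg 2: +101.29° → -160.96°, shortest Δλ = 97.75° (east) — crosses 180°.
Leg 3: -160.96° → -3.92°, shortest Δλ = 157.04° (east) — does not cross 180°.
Leg 4: -3.92° → +26.08°, shortest Δλ = 30.0° (east) — does not cross 180°.
Leg 5: +26.08° → +33.89°, shortest Δλ = 7.81° (east) — does not cross 180°.
Leg 6: +33.89° → -99.63°, shortest Δλ = -133.52° (west) — does not cross 180°.
Total crossings: 1.

1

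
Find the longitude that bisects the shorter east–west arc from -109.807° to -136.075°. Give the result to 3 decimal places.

Signed shortest Δλ from -109.807° to -136.075° is -26.268°.
Midpoint longitude = -109.807° + (-26.268°)/2 = -109.807° − 13.134° = -122.941°.

-122.941°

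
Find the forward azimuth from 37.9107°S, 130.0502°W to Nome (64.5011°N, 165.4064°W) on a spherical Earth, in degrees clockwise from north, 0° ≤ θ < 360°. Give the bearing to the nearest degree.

345°

Δλ = -165.4064 − -130.0502 = -35.3562°.
θ = atan2( sin Δλ · cos φ₂ , cos φ₁ · sin φ₂ − sin φ₁ · cos φ₂ · cos Δλ )
  = atan2(-0.24911, 0.92784) = -15.028° → normalised to [0°, 360°): 344.972°.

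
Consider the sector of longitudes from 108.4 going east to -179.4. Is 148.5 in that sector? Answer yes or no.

Yes

Band width going east from +108.4° to -179.4°: ((-179.4 − 108.4) mod 360) = 72.2°.
Offset of +148.5° east of the west edge: ((148.5 − 108.4) mod 360) = 40.1°.
40.1° ≤ 72.2° ⇒ inside.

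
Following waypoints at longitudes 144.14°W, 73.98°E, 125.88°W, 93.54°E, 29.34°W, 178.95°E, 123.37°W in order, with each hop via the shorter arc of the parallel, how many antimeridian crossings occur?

Leg 1: -144.14° → +73.98°, shortest Δλ = -141.88° (west) — crosses 180°.
Leg 2: +73.98° → -125.88°, shortest Δλ = 160.14° (east) — crosses 180°.
Leg 3: -125.88° → +93.54°, shortest Δλ = -140.58° (west) — crosses 180°.
Leg 4: +93.54° → -29.34°, shortest Δλ = -122.88° (west) — does not cross 180°.
Leg 5: -29.34° → +178.95°, shortest Δλ = -151.71° (west) — crosses 180°.
Leg 6: +178.95° → -123.37°, shortest Δλ = 57.68° (east) — crosses 180°.
Total crossings: 5.

5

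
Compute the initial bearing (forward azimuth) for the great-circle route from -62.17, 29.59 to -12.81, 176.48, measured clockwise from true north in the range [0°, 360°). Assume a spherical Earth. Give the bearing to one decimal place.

147.2°

Δλ = 176.48 − 29.59 = 146.89°.
θ = atan2( sin Δλ · cos φ₂ , cos φ₁ · sin φ₂ − sin φ₁ · cos φ₂ · cos Δλ )
  = atan2(0.53265, -0.82581) = 147.178° → normalised to [0°, 360°): 147.178°.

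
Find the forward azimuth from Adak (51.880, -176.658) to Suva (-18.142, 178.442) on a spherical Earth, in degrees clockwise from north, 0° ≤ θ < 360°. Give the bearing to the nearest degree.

Δλ = 178.442 − -176.658 = 355.100°; wrapped into (−180°, 180°]: -4.900°.
θ = atan2( sin Δλ · cos φ₂ , cos φ₁ · sin φ₂ − sin φ₁ · cos φ₂ · cos Δλ )
  = atan2(-0.08117, -0.93709) = -175.049° → normalised to [0°, 360°): 184.951°.

185°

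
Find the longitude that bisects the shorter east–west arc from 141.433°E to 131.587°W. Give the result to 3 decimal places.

Signed shortest Δλ from +141.433° to -131.587° is +86.980°.
Midpoint longitude = +141.433° + (+86.980°)/2 = +141.433° + 43.490° = +184.923°.
Normalise into (−180°, 180°]: -175.077°.
(The naïve average (+141.433 + -131.587)/2 = 4.923° is on the wrong side of the globe.)

175.077°W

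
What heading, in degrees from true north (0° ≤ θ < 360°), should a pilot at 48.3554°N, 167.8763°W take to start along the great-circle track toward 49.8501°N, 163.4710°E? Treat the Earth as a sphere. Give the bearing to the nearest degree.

285°

Δλ = 163.4710 − -167.8763 = 331.3473°; wrapped into (−180°, 180°]: -28.6527°.
θ = atan2( sin Δλ · cos φ₂ , cos φ₁ · sin φ₂ − sin φ₁ · cos φ₂ · cos Δλ )
  = atan2(-0.30918, 0.08509) = -74.612° → normalised to [0°, 360°): 285.388°.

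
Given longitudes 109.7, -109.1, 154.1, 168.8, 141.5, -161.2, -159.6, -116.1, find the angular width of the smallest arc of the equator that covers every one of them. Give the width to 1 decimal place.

Sort the longitudes: -161.2°, -159.6°, -116.1°, -109.1°, +109.7°, +141.5°, +154.1°, +168.8°.
Eastward gaps between consecutive values (wrapping around): 1.6°, 43.5°, 7.0°, 218.8°, 31.8°, 12.6°, 14.7°, 30.0°.
Largest gap = 218.8° ⇒ minimal covering band is its complement: 360° − 218.8° = 141.2°.
Band runs from +109.7° eastward to -109.1°, crossing the antimeridian.

141.2°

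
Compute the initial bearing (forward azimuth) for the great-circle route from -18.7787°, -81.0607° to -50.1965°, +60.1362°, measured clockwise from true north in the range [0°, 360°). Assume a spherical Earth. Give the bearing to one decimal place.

155.7°

Δλ = 60.1362 − -81.0607 = 141.1969°.
θ = atan2( sin Δλ · cos φ₂ , cos φ₁ · sin φ₂ − sin φ₁ · cos φ₂ · cos Δλ )
  = atan2(0.40115, -0.88795) = 155.688° → normalised to [0°, 360°): 155.688°.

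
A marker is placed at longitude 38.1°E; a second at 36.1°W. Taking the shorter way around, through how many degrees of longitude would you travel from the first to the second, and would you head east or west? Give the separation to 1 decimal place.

Raw difference: -36.1 − 38.1 = -74.2°.
Normalise into (−180°, 180°]: -74.2° stays -74.2°.
Negative ⇒ the second point lies to the west; separation 74.2°.

74.2° west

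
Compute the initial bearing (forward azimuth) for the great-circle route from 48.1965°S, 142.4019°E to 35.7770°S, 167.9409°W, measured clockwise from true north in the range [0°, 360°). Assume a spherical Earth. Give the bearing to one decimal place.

Δλ = -167.9409 − 142.4019 = -310.3428°; wrapped into (−180°, 180°]: 49.6572°.
θ = atan2( sin Δλ · cos φ₂ , cos φ₁ · sin φ₂ − sin φ₁ · cos φ₂ · cos Δλ )
  = atan2(0.61836, 0.00180) = 89.833° → normalised to [0°, 360°): 89.833°.

89.8°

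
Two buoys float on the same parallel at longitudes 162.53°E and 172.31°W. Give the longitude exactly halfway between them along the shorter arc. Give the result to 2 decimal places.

Signed shortest Δλ from +162.53° to -172.31° is +25.16°.
Midpoint longitude = +162.53° + (+25.16°)/2 = +162.53° + 12.58° = +175.11°.
(The naïve average (+162.53 + -172.31)/2 = -4.89° is on the wrong side of the globe.)

175.11°E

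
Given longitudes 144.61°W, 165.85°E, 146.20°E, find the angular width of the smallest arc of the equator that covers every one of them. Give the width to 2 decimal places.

69.19°

Sort the longitudes: -144.61°, +146.20°, +165.85°.
Eastward gaps between consecutive values (wrapping around): 290.81°, 19.65°, 49.54°.
Largest gap = 290.81° ⇒ minimal covering band is its complement: 360° − 290.81° = 69.19°.
Band runs from +146.20° eastward to -144.61°, crossing the antimeridian.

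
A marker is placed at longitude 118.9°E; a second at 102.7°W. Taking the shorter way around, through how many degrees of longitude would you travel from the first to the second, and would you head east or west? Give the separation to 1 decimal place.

138.4° east

Raw difference: -102.7 − 118.9 = -221.6°.
Normalise into (−180°, 180°]: -221.6° + 360° = 138.4°.
Positive ⇒ the second point lies to the east; separation 138.4°.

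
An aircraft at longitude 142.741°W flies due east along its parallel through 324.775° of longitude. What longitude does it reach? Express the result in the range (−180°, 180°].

Start at -142.741°; shift +324.775° → +182.034°.
+182.034° lies outside (−180°, 180°]; subtract 360° → -177.966°.

177.966°W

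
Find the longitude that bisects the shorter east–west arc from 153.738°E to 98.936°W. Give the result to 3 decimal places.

152.599°W

Signed shortest Δλ from +153.738° to -98.936° is +107.326°.
Midpoint longitude = +153.738° + (+107.326°)/2 = +153.738° + 53.663° = +207.401°.
Normalise into (−180°, 180°]: -152.599°.
(The naïve average (+153.738 + -98.936)/2 = 27.401° is on the wrong side of the globe.)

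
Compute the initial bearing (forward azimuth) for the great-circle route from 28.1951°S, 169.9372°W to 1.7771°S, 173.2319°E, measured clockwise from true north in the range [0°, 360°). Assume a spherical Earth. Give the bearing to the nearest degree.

Δλ = 173.2319 − -169.9372 = 343.1691°; wrapped into (−180°, 180°]: -16.8309°.
θ = atan2( sin Δλ · cos φ₂ , cos φ₁ · sin φ₂ − sin φ₁ · cos φ₂ · cos Δλ )
  = atan2(-0.28941, 0.42469) = -34.273° → normalised to [0°, 360°): 325.727°.

326°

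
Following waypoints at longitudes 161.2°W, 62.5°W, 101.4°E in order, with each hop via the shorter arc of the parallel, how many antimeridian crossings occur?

0

Leg 1: -161.2° → -62.5°, shortest Δλ = 98.7° (east) — does not cross 180°.
Leg 2: -62.5° → +101.4°, shortest Δλ = 163.9° (east) — does not cross 180°.
Total crossings: 0.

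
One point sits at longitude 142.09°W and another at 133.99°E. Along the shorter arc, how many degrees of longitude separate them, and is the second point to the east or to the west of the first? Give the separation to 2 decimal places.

83.92° west

Raw difference: 133.99 − -142.09 = 276.08°.
Normalise into (−180°, 180°]: 276.08° − 360° = -83.92°.
Negative ⇒ the second point lies to the west; separation 83.92°.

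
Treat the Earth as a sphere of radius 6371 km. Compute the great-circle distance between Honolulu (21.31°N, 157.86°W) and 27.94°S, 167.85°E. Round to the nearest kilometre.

Δλ = 167.85 − -157.86 = 325.71°; wrapped into (−180°, 180°]: -34.29°.
Δφ = -27.94 − 21.31 = -49.25°.
a = sin²(Δφ/2) + cos φ₁ · cos φ₂ · sin²(Δλ/2) = 0.245143.
c = 2·atan2(√a, √(1−a)) = 1.03594 rad → d = 6371·c ≈ 6600.00 km.

6600 km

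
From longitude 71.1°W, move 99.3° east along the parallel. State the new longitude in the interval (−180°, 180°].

Start at -71.1°; shift +99.3° → +28.2°.
+28.2° already lies in (−180°, 180°].

28.2°E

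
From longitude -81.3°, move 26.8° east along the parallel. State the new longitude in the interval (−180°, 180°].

-54.5°

Start at -81.3°; shift +26.8° → -54.5°.
-54.5° already lies in (−180°, 180°].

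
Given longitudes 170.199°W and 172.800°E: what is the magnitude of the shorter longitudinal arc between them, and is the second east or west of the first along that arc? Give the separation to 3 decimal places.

Raw difference: 172.800 − -170.199 = 342.999°.
Normalise into (−180°, 180°]: 342.999° − 360° = -17.001°.
Negative ⇒ the second point lies to the west; separation 17.001°.

17.001° west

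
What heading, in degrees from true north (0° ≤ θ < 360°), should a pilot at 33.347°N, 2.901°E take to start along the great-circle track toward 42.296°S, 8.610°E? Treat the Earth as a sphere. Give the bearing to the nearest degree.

Δλ = 8.610 − 2.901 = 5.709°.
θ = atan2( sin Δλ · cos φ₂ , cos φ₁ · sin φ₂ − sin φ₁ · cos φ₂ · cos Δλ )
  = atan2(0.07358, -0.96675) = 175.648° → normalised to [0°, 360°): 175.648°.

176°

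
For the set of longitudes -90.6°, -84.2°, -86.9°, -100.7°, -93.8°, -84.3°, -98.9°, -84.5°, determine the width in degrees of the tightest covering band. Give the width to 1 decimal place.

Sort the longitudes: -100.7°, -98.9°, -93.8°, -90.6°, -86.9°, -84.5°, -84.3°, -84.2°.
Eastward gaps between consecutive values (wrapping around): 1.8°, 5.1°, 3.2°, 3.7°, 2.4°, 0.2°, 0.1°, 343.5°.
Largest gap = 343.5° ⇒ minimal covering band is its complement: 360° − 343.5° = 16.5°.
Band runs from -100.7° eastward to -84.2°.

16.5°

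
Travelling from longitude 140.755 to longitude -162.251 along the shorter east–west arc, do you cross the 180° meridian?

Yes

Naïve |-162.251 − 140.755| = 303.006° > 180°, so the shorter arc goes the other way round — across 180°.
Signed shortest Δλ = ((-162.251 − 140.755 + 180) mod 360) − 180 = 56.994°.
Going east by 56.994° from +140.755° passes through 180° before reaching -162.251°.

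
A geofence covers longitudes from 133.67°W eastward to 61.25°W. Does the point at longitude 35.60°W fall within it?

No

Band width going east from -133.67° to -61.25°: ((-61.25 − -133.67) mod 360) = 72.42°.
Offset of -35.60° east of the west edge: ((-35.60 − -133.67) mod 360) = 98.07°.
98.07° > 72.42° ⇒ outside.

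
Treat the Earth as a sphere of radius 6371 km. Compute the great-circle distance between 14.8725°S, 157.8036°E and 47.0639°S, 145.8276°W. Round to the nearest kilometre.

Δλ = -145.8276 − 157.8036 = -303.6312°; wrapped into (−180°, 180°]: 56.3688°.
Δφ = -47.0639 − -14.8725 = -32.1914°.
a = sin²(Δφ/2) + cos φ₁ · cos φ₂ · sin²(Δλ/2) = 0.223729.
c = 2·atan2(√a, √(1−a)) = 0.98539 rad → d = 6371·c ≈ 6277.89 km.

6278 km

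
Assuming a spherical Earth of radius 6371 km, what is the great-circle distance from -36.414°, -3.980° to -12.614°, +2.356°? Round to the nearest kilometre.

2721 km

Δλ = 2.356 − -3.980 = 6.336°.
Δφ = -12.614 − -36.414 = 23.800°.
a = sin²(Δφ/2) + cos φ₁ · cos φ₂ · sin²(Δλ/2) = 0.044919.
c = 2·atan2(√a, √(1−a)) = 0.42712 rad → d = 6371·c ≈ 2721.18 km.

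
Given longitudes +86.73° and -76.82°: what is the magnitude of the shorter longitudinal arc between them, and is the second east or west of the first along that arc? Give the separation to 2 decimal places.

Raw difference: -76.82 − 86.73 = -163.55°.
Normalise into (−180°, 180°]: -163.55° stays -163.55°.
Negative ⇒ the second point lies to the west; separation 163.55°.

163.55° west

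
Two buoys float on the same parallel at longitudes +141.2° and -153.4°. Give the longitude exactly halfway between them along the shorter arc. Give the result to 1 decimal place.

Signed shortest Δλ from +141.2° to -153.4° is +65.4°.
Midpoint longitude = +141.2° + (+65.4°)/2 = +141.2° + 32.7° = +173.9°.
(The naïve average (+141.2 + -153.4)/2 = -6.1° is on the wrong side of the globe.)

+173.9°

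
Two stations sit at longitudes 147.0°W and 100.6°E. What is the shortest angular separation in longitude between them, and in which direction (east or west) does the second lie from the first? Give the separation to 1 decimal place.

Raw difference: 100.6 − -147.0 = 247.6°.
Normalise into (−180°, 180°]: 247.6° − 360° = -112.4°.
Negative ⇒ the second point lies to the west; separation 112.4°.

112.4° west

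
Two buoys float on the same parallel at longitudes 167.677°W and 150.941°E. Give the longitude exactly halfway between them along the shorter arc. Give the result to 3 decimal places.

Signed shortest Δλ from -167.677° to +150.941° is -41.382°.
Midpoint longitude = -167.677° + (-41.382°)/2 = -167.677° − 20.691° = -188.368°.
Normalise into (−180°, 180°]: +171.632°.
(The naïve average (-167.677 + +150.941)/2 = -8.368° is on the wrong side of the globe.)

171.632°E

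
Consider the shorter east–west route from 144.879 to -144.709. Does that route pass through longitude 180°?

Yes

Naïve |-144.709 − 144.879| = 289.588° > 180°, so the shorter arc goes the other way round — across 180°.
Signed shortest Δλ = ((-144.709 − 144.879 + 180) mod 360) − 180 = 70.412°.
Going east by 70.412° from +144.879° passes through 180° before reaching -144.709°.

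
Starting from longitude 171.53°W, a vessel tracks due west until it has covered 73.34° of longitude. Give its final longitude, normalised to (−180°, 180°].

115.13°E

Start at -171.53°; shift −73.34° → -244.87°.
-244.87° lies outside (−180°, 180°]; add 360° → +115.13°.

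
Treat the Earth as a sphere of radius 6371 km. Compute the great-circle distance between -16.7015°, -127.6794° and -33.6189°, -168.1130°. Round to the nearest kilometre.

Δλ = -168.1130 − -127.6794 = -40.4336°.
Δφ = -33.6189 − -16.7015 = -16.9174°.
a = sin²(Δφ/2) + cos φ₁ · cos φ₂ · sin²(Δλ/2) = 0.116889.
c = 2·atan2(√a, √(1−a)) = 0.69785 rad → d = 6371·c ≈ 4446.03 km.

4446 km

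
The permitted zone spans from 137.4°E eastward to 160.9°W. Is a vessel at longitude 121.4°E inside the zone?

Band width going east from +137.4° to -160.9°: ((-160.9 − 137.4) mod 360) = 61.7°.
Offset of +121.4° east of the west edge: ((121.4 − 137.4) mod 360) = 344.0°.
344.0° > 61.7° ⇒ outside.

No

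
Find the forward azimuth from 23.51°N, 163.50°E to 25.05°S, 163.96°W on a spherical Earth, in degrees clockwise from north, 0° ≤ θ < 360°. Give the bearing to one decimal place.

144.9°

Δλ = -163.96 − 163.50 = -327.46°; wrapped into (−180°, 180°]: 32.54°.
θ = atan2( sin Δλ · cos φ₂ , cos φ₁ · sin φ₂ − sin φ₁ · cos φ₂ · cos Δλ )
  = atan2(0.48729, -0.69292) = 144.883° → normalised to [0°, 360°): 144.883°.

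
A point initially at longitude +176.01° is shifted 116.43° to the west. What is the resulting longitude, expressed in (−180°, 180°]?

+59.58°

Start at +176.01°; shift −116.43° → +59.58°.
+59.58° already lies in (−180°, 180°].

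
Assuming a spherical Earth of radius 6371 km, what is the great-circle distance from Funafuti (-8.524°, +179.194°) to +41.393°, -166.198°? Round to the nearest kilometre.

Δλ = -166.198 − 179.194 = -345.392°; wrapped into (−180°, 180°]: 14.608°.
Δφ = 41.393 − -8.524 = 49.917°.
a = sin²(Δφ/2) + cos φ₁ · cos φ₂ · sin²(Δλ/2) = 0.190043.
c = 2·atan2(√a, √(1−a)) = 0.90216 rad → d = 6371·c ≈ 5747.68 km.

5748 km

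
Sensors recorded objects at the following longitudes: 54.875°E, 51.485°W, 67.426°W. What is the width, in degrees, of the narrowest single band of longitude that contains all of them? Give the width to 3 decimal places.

Sort the longitudes: -67.426°, -51.485°, +54.875°.
Eastward gaps between consecutive values (wrapping around): 15.941°, 106.360°, 237.699°.
Largest gap = 237.699° ⇒ minimal covering band is its complement: 360° − 237.699° = 122.301°.
Band runs from -67.426° eastward to +54.875°.

122.301°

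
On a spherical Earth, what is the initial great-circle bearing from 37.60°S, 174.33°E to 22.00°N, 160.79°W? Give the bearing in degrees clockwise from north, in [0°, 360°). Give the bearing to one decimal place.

Δλ = -160.79 − 174.33 = -335.12°; wrapped into (−180°, 180°]: 24.88°.
θ = atan2( sin Δλ · cos φ₂ , cos φ₁ · sin φ₂ − sin φ₁ · cos φ₂ · cos Δλ )
  = atan2(0.39008, 0.81001) = 25.715° → normalised to [0°, 360°): 25.715°.

25.7°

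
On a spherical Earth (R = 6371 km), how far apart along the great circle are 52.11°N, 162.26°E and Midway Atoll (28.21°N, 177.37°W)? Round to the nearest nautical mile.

Δλ = -177.37 − 162.26 = -339.63°; wrapped into (−180°, 180°]: 20.37°.
Δφ = 28.21 − 52.11 = -23.90°.
a = sin²(Δφ/2) + cos φ₁ · cos φ₂ · sin²(Δλ/2) = 0.059795.
c = 2·atan2(√a, √(1−a)) = 0.49407 rad → d = 6371·c ≈ 3147.73 km ≈ 1699.64 nmi.

1700 nmi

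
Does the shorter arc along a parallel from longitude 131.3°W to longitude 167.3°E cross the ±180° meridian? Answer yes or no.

Yes

Naïve |167.3 − -131.3| = 298.6° > 180°, so the shorter arc goes the other way round — across 180°.
Signed shortest Δλ = ((167.3 − -131.3 + 180) mod 360) − 180 = -61.4°.
Going west by 61.4° from -131.3° passes through 180° before reaching +167.3°.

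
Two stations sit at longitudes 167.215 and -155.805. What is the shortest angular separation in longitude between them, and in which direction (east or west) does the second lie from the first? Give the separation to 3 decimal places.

36.980° east

Raw difference: -155.805 − 167.215 = -323.02°.
Normalise into (−180°, 180°]: -323.02° + 360° = 36.98°.
Positive ⇒ the second point lies to the east; separation 36.980°.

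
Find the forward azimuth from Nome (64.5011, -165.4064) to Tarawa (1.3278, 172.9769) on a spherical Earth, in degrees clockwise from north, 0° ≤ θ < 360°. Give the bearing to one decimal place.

204.0°

Δλ = 172.9769 − -165.4064 = 338.3833°; wrapped into (−180°, 180°]: -21.6167°.
θ = atan2( sin Δλ · cos φ₂ , cos φ₁ · sin φ₂ − sin φ₁ · cos φ₂ · cos Δλ )
  = atan2(-0.36830, -0.82891) = -156.044° → normalised to [0°, 360°): 203.956°.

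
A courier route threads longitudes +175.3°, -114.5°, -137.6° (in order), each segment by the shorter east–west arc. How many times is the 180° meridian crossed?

1

Leg 1: +175.3° → -114.5°, shortest Δλ = 70.2° (east) — crosses 180°.
Leg 2: -114.5° → -137.6°, shortest Δλ = -23.1° (west) — does not cross 180°.
Total crossings: 1.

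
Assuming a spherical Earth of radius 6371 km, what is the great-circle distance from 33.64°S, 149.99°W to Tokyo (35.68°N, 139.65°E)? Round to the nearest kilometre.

10619 km

Δλ = 139.65 − -149.99 = 289.64°; wrapped into (−180°, 180°]: -70.36°.
Δφ = 35.68 − -33.64 = 69.32°.
a = sin²(Δφ/2) + cos φ₁ · cos φ₂ · sin²(Δλ/2) = 0.547906.
c = 2·atan2(√a, √(1−a)) = 1.66676 rad → d = 6371·c ≈ 10618.90 km.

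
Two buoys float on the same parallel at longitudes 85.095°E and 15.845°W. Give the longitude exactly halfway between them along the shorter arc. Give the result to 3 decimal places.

Signed shortest Δλ from +85.095° to -15.845° is -100.940°.
Midpoint longitude = +85.095° + (-100.940°)/2 = +85.095° − 50.470° = +34.625°.

34.625°E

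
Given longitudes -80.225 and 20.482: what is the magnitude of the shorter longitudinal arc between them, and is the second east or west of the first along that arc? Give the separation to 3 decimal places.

100.707° east

Raw difference: 20.482 − -80.225 = 100.707°.
Normalise into (−180°, 180°]: 100.707° stays 100.707°.
Positive ⇒ the second point lies to the east; separation 100.707°.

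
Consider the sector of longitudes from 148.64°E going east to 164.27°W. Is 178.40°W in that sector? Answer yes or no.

Band width going east from +148.64° to -164.27°: ((-164.27 − 148.64) mod 360) = 47.09°.
Offset of -178.40° east of the west edge: ((-178.40 − 148.64) mod 360) = 32.96°.
32.96° ≤ 47.09° ⇒ inside.

Yes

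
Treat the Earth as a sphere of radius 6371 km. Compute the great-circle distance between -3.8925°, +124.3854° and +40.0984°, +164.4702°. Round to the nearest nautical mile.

3441 nmi

Δλ = 164.4702 − 124.3854 = 40.0848°.
Δφ = 40.0984 − -3.8925 = 43.9909°.
a = sin²(Δφ/2) + cos φ₁ · cos φ₂ · sin²(Δλ/2) = 0.229913.
c = 2·atan2(√a, √(1−a)) = 1.00015 rad → d = 6371·c ≈ 6371.97 km ≈ 3440.59 nmi.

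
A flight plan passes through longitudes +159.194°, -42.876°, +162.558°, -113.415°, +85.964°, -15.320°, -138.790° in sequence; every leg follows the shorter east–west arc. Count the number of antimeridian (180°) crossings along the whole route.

Leg 1: +159.194° → -42.876°, shortest Δλ = 157.93° (east) — crosses 180°.
Leg 2: -42.876° → +162.558°, shortest Δλ = -154.566° (west) — crosses 180°.
Leg 3: +162.558° → -113.415°, shortest Δλ = 84.027° (east) — crosses 180°.
Leg 4: -113.415° → +85.964°, shortest Δλ = -160.621° (west) — crosses 180°.
Leg 5: +85.964° → -15.320°, shortest Δλ = -101.284° (west) — does not cross 180°.
Leg 6: -15.320° → -138.790°, shortest Δλ = -123.47° (west) — does not cross 180°.
Total crossings: 4.

4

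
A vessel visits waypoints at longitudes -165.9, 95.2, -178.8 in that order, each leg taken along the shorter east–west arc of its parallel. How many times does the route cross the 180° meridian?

Leg 1: -165.9° → +95.2°, shortest Δλ = -98.9° (west) — crosses 180°.
Leg 2: +95.2° → -178.8°, shortest Δλ = 86.0° (east) — crosses 180°.
Total crossings: 2.

2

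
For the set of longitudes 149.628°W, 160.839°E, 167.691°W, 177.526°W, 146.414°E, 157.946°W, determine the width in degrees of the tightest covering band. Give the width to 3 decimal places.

Sort the longitudes: -177.526°, -167.691°, -157.946°, -149.628°, +146.414°, +160.839°.
Eastward gaps between consecutive values (wrapping around): 9.835°, 9.745°, 8.318°, 296.042°, 14.425°, 21.635°.
Largest gap = 296.042° ⇒ minimal covering band is its complement: 360° − 296.042° = 63.958°.
Band runs from +146.414° eastward to -149.628°, crossing the antimeridian.

63.958°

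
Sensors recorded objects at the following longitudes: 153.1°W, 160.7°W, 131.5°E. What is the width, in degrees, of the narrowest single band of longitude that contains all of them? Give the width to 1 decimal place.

75.4°

Sort the longitudes: -160.7°, -153.1°, +131.5°.
Eastward gaps between consecutive values (wrapping around): 7.6°, 284.6°, 67.8°.
Largest gap = 284.6° ⇒ minimal covering band is its complement: 360° − 284.6° = 75.4°.
Band runs from +131.5° eastward to -153.1°, crossing the antimeridian.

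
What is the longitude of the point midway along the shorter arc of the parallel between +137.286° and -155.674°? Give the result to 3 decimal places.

Signed shortest Δλ from +137.286° to -155.674° is +67.040°.
Midpoint longitude = +137.286° + (+67.040°)/2 = +137.286° + 33.520° = +170.806°.
(The naïve average (+137.286 + -155.674)/2 = -9.194° is on the wrong side of the globe.)

+170.806°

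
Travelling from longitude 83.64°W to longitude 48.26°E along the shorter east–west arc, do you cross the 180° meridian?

Signed shortest Δλ = ((48.26 − -83.64 + 180) mod 360) − 180 = 131.9°.
Going east by 131.9° from -83.64° reaches +48.26° without touching 180°.

No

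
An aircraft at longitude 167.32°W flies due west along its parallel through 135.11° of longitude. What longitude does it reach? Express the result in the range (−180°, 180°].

57.57°E

Start at -167.32°; shift −135.11° → -302.43°.
-302.43° lies outside (−180°, 180°]; add 360° → +57.57°.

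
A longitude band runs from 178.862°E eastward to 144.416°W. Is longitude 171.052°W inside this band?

Band width going east from +178.862° to -144.416°: ((-144.416 − 178.862) mod 360) = 36.722°.
Offset of -171.052° east of the west edge: ((-171.052 − 178.862) mod 360) = 10.086°.
10.086° ≤ 36.722° ⇒ inside.

Yes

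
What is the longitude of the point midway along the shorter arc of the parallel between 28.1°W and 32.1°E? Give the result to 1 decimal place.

Signed shortest Δλ from -28.1° to +32.1° is +60.2°.
Midpoint longitude = -28.1° + (+60.2°)/2 = -28.1° + 30.1° = +2.0°.

2.0°E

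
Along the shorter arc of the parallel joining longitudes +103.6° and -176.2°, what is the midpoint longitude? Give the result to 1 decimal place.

+143.7°

Signed shortest Δλ from +103.6° to -176.2° is +80.2°.
Midpoint longitude = +103.6° + (+80.2°)/2 = +103.6° + 40.1° = +143.7°.
(The naïve average (+103.6 + -176.2)/2 = -36.3° is on the wrong side of the globe.)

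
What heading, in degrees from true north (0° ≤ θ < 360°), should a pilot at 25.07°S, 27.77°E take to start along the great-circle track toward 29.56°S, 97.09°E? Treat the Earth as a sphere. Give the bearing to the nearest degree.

111°

Δλ = 97.09 − 27.77 = 69.32°.
θ = atan2( sin Δλ · cos φ₂ , cos φ₁ · sin φ₂ − sin φ₁ · cos φ₂ · cos Δλ )
  = atan2(0.81379, -0.31670) = 111.264° → normalised to [0°, 360°): 111.264°.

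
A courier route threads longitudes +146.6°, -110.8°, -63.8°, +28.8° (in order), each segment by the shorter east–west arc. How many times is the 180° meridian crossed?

1

Leg 1: +146.6° → -110.8°, shortest Δλ = 102.6° (east) — crosses 180°.
Leg 2: -110.8° → -63.8°, shortest Δλ = 47.0° (east) — does not cross 180°.
Leg 3: -63.8° → +28.8°, shortest Δλ = 92.6° (east) — does not cross 180°.
Total crossings: 1.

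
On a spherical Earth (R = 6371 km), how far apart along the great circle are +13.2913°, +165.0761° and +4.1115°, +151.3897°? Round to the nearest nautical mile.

981 nmi

Δλ = 151.3897 − 165.0761 = -13.6864°.
Δφ = 4.1115 − 13.2913 = -9.1798°.
a = sin²(Δφ/2) + cos φ₁ · cos φ₂ · sin²(Δλ/2) = 0.020185.
c = 2·atan2(√a, √(1−a)) = 0.28511 rad → d = 6371·c ≈ 1816.46 km ≈ 980.81 nmi.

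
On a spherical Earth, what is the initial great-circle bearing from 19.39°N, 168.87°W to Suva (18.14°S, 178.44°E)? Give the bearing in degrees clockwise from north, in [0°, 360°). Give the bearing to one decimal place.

199.1°

Δλ = 178.44 − -168.87 = 347.31°; wrapped into (−180°, 180°]: -12.69°.
θ = atan2( sin Δλ · cos φ₂ , cos φ₁ · sin φ₂ − sin φ₁ · cos φ₂ · cos Δλ )
  = atan2(-0.20876, -0.60147) = -160.859° → normalised to [0°, 360°): 199.141°.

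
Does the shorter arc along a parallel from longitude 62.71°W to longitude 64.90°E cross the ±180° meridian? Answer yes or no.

Signed shortest Δλ = ((64.90 − -62.71 + 180) mod 360) − 180 = 127.61°.
Going east by 127.61° from -62.71° reaches +64.90° without touching 180°.

No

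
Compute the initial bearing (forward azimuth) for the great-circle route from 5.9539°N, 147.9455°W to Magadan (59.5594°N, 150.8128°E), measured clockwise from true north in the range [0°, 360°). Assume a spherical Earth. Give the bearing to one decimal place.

Δλ = 150.8128 − -147.9455 = 298.7583°; wrapped into (−180°, 180°]: -61.2417°.
θ = atan2( sin Δλ · cos φ₂ , cos φ₁ · sin φ₂ − sin φ₁ · cos φ₂ · cos Δλ )
  = atan2(-0.44415, 0.83222) = -28.089° → normalised to [0°, 360°): 331.911°.

331.9°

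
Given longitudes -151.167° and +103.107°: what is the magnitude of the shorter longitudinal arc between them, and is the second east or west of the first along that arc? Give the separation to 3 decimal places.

105.726° west

Raw difference: 103.107 − -151.167 = 254.274°.
Normalise into (−180°, 180°]: 254.274° − 360° = -105.726°.
Negative ⇒ the second point lies to the west; separation 105.726°.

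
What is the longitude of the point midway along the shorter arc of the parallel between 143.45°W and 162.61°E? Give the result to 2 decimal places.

Signed shortest Δλ from -143.45° to +162.61° is -53.94°.
Midpoint longitude = -143.45° + (-53.94°)/2 = -143.45° − 26.97° = -170.42°.
(The naïve average (-143.45 + +162.61)/2 = 9.58° is on the wrong side of the globe.)

170.42°W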